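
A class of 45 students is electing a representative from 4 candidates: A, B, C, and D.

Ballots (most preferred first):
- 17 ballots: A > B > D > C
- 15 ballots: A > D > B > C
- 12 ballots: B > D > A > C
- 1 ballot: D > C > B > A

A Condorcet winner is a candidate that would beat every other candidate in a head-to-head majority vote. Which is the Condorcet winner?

A vs B: 32–13
A vs C: 44–1
A vs D: 32–13
A beats every other candidate.

A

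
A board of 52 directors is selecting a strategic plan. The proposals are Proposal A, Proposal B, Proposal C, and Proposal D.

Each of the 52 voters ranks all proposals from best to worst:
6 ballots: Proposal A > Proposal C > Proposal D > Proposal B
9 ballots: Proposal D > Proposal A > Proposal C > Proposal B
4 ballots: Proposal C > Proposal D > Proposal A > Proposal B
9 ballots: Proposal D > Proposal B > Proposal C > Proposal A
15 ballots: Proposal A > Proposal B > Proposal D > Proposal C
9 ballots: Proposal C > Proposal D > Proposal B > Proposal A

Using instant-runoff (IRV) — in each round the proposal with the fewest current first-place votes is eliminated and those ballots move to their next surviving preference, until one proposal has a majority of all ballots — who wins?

Proposal D

Round 1: Proposal A 21, Proposal B 0, Proposal C 13, Proposal D 18. Proposal B eliminated.
Round 2: Proposal A 21, Proposal C 13, Proposal D 18. Proposal C eliminated.
Round 3: Proposal A 21, Proposal D 31. Proposal D has a majority (≥27).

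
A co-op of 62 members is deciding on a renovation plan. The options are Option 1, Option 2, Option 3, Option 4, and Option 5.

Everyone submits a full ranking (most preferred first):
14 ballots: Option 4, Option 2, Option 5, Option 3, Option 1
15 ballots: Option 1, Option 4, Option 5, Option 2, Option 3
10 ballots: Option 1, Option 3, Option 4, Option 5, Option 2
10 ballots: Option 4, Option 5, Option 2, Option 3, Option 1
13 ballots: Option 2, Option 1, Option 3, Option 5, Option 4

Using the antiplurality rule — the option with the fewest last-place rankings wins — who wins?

Last-place votes: Option 1 24, Option 2 10, Option 3 15, Option 4 13, Option 5 0.

Option 5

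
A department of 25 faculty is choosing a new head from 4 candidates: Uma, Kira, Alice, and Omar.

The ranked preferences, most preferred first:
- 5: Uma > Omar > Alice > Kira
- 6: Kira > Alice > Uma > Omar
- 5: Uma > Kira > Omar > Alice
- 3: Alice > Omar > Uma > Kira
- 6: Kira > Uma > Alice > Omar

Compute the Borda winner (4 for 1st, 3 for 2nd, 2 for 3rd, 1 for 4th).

Uma: 5×4 + 6×2 + 5×4 + 3×2 + 6×3 = 76
Kira: 5×1 + 6×4 + 5×3 + 3×1 + 6×4 = 71
Alice: 5×2 + 6×3 + 5×1 + 3×4 + 6×2 = 57
Omar: 5×3 + 6×1 + 5×2 + 3×3 + 6×1 = 46

Uma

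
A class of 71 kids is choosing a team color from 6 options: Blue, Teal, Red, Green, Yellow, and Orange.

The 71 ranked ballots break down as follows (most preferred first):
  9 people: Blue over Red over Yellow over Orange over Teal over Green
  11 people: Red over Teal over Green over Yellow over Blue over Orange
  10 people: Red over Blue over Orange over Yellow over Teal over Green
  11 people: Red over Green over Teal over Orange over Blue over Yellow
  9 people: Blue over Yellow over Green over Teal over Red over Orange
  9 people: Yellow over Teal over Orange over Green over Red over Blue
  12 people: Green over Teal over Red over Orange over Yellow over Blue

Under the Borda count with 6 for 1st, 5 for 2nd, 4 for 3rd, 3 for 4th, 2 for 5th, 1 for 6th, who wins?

Red

Blue: 9×6 + 11×2 + 10×5 + 11×2 + 9×6 + 9×1 + 12×1 = 223
Teal: 9×2 + 11×5 + 10×2 + 11×4 + 9×3 + 9×5 + 12×5 = 269
Red: 9×5 + 11×6 + 10×6 + 11×6 + 9×2 + 9×2 + 12×4 = 321
Green: 9×1 + 11×4 + 10×1 + 11×5 + 9×4 + 9×3 + 12×6 = 253
Yellow: 9×4 + 11×3 + 10×3 + 11×1 + 9×5 + 9×6 + 12×2 = 233
Orange: 9×3 + 11×1 + 10×4 + 11×3 + 9×1 + 9×4 + 12×3 = 192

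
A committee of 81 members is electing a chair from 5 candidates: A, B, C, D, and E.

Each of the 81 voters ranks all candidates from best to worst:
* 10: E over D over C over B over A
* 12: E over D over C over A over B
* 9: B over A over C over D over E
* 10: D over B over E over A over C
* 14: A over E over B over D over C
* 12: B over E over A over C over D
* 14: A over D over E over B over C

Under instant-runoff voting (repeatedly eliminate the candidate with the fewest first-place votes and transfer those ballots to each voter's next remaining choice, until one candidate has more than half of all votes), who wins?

B

Round 1: A 28, B 21, C 0, D 10, E 22. C eliminated.
Round 2: A 28, B 21, D 10, E 22. D eliminated.
Round 3: A 28, B 31, E 22. E eliminated.
Round 4: A 40, B 41. B has a majority (≥41).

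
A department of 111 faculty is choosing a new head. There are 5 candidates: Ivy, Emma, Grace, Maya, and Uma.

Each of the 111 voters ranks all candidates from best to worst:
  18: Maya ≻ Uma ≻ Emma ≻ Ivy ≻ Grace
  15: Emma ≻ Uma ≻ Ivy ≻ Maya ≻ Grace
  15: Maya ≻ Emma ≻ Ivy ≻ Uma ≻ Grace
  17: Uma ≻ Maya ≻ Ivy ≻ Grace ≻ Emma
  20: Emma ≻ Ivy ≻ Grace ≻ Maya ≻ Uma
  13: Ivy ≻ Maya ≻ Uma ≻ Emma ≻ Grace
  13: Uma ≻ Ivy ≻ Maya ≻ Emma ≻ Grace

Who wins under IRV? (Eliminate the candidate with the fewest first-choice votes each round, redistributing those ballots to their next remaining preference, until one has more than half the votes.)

Round 1: Ivy 13, Emma 35, Grace 0, Maya 33, Uma 30. Grace eliminated.
Round 2: Ivy 13, Emma 35, Maya 33, Uma 30. Ivy eliminated.
Round 3: Emma 35, Maya 46, Uma 30. Uma eliminated.
Round 4: Emma 35, Maya 76. Maya has a majority (≥56).

Maya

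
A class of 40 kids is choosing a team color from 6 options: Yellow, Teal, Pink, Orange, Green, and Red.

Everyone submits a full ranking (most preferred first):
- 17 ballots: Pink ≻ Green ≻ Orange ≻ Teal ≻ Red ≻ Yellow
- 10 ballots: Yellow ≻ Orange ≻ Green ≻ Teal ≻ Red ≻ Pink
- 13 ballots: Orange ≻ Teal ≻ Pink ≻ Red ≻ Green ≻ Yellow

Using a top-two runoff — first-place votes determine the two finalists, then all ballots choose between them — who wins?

Orange

Round 1 first-place votes: Yellow 10, Teal 0, Pink 17, Orange 13, Green 0, Red 0. Pink and Orange advance.
Runoff: Pink is ranked above Orange on 17 ballots, Orange above Pink on 23.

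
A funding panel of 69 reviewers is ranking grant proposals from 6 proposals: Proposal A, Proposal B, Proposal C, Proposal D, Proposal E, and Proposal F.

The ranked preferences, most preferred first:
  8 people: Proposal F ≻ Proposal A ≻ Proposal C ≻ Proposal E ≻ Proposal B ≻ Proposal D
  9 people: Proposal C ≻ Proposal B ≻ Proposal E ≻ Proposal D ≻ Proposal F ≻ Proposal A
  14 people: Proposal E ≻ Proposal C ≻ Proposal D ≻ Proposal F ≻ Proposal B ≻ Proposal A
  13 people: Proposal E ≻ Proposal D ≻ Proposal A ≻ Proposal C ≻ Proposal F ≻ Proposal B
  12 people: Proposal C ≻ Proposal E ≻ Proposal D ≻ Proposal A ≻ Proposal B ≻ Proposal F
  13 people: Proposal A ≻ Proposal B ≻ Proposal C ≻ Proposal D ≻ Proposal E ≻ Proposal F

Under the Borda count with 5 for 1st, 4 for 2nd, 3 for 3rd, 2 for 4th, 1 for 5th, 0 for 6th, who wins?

Proposal C

Proposal A: 8×4 + 9×0 + 14×0 + 13×3 + 12×2 + 13×5 = 160
Proposal B: 8×1 + 9×4 + 14×1 + 13×0 + 12×1 + 13×4 = 122
Proposal C: 8×3 + 9×5 + 14×4 + 13×2 + 12×5 + 13×3 = 250
Proposal D: 8×0 + 9×2 + 14×3 + 13×4 + 12×3 + 13×2 = 174
Proposal E: 8×2 + 9×3 + 14×5 + 13×5 + 12×4 + 13×1 = 239
Proposal F: 8×5 + 9×1 + 14×2 + 13×1 + 12×0 + 13×0 = 90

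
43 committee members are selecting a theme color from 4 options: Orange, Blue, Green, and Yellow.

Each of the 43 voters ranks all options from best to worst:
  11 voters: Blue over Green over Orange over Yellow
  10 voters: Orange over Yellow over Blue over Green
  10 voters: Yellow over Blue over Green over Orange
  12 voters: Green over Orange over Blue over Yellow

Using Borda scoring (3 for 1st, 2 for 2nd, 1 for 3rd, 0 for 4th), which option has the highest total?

Orange: 11×1 + 10×3 + 10×0 + 12×2 = 65
Blue: 11×3 + 10×1 + 10×2 + 12×1 = 75
Green: 11×2 + 10×0 + 10×1 + 12×3 = 68
Yellow: 11×0 + 10×2 + 10×3 + 12×0 = 50

Blue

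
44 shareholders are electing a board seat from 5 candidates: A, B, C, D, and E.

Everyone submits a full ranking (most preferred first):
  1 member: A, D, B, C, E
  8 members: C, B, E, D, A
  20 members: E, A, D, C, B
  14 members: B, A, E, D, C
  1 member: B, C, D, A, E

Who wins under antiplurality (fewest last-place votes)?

Last-place votes: A 8, B 20, C 14, D 0, E 2.

D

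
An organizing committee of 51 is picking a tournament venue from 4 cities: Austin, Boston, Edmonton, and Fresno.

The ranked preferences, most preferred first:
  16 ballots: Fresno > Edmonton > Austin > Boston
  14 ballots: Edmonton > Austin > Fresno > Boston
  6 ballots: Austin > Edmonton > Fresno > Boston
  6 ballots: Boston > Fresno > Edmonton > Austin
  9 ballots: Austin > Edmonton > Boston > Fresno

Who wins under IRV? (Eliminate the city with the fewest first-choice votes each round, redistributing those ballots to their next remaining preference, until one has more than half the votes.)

Round 1: Austin 15, Boston 6, Edmonton 14, Fresno 16. Boston eliminated.
Round 2: Austin 15, Edmonton 14, Fresno 22. Edmonton eliminated.
Round 3: Austin 29, Fresno 22. Austin has a majority (≥26).

Austin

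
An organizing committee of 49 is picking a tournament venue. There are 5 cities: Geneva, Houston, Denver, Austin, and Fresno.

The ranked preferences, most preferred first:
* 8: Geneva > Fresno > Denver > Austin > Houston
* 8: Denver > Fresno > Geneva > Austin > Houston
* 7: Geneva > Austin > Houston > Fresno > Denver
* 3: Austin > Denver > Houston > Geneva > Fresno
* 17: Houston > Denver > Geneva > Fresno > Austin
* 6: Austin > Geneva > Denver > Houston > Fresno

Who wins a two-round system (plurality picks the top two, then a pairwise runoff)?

Round 1 first-place votes: Geneva 15, Houston 17, Denver 8, Austin 9, Fresno 0. Houston and Geneva advance.
Runoff: Houston is ranked above Geneva on 20 ballots, Geneva above Houston on 29.

Geneva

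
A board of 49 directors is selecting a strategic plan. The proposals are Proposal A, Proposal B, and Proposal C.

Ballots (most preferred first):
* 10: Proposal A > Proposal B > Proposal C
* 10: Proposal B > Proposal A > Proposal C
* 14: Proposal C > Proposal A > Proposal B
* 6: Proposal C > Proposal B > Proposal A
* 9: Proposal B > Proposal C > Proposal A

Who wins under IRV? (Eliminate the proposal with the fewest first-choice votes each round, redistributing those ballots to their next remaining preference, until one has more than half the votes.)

Round 1: Proposal A 10, Proposal B 19, Proposal C 20. Proposal A eliminated.
Round 2: Proposal B 29, Proposal C 20. Proposal B has a majority (≥25).

Proposal B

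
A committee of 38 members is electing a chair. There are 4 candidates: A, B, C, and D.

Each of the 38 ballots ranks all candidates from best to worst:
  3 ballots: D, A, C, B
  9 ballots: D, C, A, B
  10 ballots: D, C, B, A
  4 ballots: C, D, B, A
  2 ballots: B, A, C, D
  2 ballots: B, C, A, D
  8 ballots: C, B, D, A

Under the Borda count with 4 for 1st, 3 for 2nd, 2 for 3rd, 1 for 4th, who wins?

C

A: 3×3 + 9×2 + 10×1 + 4×1 + 2×3 + 2×2 + 8×1 = 59
B: 3×1 + 9×1 + 10×2 + 4×2 + 2×4 + 2×4 + 8×3 = 80
C: 3×2 + 9×3 + 10×3 + 4×4 + 2×2 + 2×3 + 8×4 = 121
D: 3×4 + 9×4 + 10×4 + 4×3 + 2×1 + 2×1 + 8×2 = 120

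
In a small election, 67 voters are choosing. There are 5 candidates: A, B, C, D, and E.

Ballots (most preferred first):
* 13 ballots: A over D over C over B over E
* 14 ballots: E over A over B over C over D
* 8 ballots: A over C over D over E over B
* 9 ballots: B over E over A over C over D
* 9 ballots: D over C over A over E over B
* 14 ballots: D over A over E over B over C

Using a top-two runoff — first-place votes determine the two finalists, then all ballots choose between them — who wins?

Round 1 first-place votes: A 21, B 9, C 0, D 23, E 14. D and A advance.
Runoff: D is ranked above A on 23 ballots, A above D on 44.

A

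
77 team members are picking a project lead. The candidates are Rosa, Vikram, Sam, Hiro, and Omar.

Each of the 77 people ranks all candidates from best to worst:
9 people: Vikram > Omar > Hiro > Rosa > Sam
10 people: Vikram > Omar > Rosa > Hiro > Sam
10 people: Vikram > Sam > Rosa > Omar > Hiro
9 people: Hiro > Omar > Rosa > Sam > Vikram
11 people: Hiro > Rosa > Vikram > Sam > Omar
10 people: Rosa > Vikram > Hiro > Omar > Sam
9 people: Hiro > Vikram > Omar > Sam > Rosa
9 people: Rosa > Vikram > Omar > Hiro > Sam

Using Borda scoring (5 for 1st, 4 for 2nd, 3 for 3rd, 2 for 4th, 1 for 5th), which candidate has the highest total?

Rosa: 9×2 + 10×3 + 10×3 + 9×3 + 11×4 + 10×5 + 9×1 + 9×5 = 253
Vikram: 9×5 + 10×5 + 10×5 + 9×1 + 11×3 + 10×4 + 9×4 + 9×4 = 299
Sam: 9×1 + 10×1 + 10×4 + 9×2 + 11×2 + 10×1 + 9×2 + 9×1 = 136
Hiro: 9×3 + 10×2 + 10×1 + 9×5 + 11×5 + 10×3 + 9×5 + 9×2 = 250
Omar: 9×4 + 10×4 + 10×2 + 9×4 + 11×1 + 10×2 + 9×3 + 9×3 = 217

Vikram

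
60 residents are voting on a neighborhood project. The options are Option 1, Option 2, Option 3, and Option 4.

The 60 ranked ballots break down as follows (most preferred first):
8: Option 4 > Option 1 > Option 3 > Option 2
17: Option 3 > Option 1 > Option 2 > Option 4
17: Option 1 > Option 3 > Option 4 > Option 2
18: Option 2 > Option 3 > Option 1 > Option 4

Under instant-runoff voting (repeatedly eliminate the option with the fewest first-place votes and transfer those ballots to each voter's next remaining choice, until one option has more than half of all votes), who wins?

Option 1

Round 1: Option 1 17, Option 2 18, Option 3 17, Option 4 8. Option 4 eliminated.
Round 2: Option 1 25, Option 2 18, Option 3 17. Option 3 eliminated.
Round 3: Option 1 42, Option 2 18. Option 1 has a majority (≥31).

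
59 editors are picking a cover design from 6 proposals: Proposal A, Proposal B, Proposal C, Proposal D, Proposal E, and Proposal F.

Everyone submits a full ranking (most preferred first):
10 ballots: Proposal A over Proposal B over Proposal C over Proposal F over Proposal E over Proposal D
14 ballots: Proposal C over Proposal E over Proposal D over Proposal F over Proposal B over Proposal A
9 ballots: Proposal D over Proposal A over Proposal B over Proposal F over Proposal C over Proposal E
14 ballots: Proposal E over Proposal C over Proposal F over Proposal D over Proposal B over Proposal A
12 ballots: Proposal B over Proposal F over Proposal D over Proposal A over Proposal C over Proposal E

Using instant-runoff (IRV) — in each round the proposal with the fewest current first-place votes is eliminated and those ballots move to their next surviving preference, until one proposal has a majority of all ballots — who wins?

Round 1: Proposal A 10, Proposal B 12, Proposal C 14, Proposal D 9, Proposal E 14, Proposal F 0. Proposal F eliminated.
Round 2: Proposal A 10, Proposal B 12, Proposal C 14, Proposal D 9, Proposal E 14. Proposal D eliminated.
Round 3: Proposal A 19, Proposal B 12, Proposal C 14, Proposal E 14. Proposal B eliminated.
Round 4: Proposal A 31, Proposal C 14, Proposal E 14. Proposal A has a majority (≥30).

Proposal A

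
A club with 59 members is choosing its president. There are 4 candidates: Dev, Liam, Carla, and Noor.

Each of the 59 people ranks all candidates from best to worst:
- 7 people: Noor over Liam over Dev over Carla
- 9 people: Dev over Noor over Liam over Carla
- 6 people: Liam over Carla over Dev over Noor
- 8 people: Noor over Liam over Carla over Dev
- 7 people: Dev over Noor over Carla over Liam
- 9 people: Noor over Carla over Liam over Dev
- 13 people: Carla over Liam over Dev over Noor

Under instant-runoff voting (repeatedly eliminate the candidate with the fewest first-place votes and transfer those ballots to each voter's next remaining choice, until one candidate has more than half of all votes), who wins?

Round 1: Dev 16, Liam 6, Carla 13, Noor 24. Liam eliminated.
Round 2: Dev 16, Carla 19, Noor 24. Dev eliminated.
Round 3: Carla 19, Noor 40. Noor has a majority (≥30).

Noor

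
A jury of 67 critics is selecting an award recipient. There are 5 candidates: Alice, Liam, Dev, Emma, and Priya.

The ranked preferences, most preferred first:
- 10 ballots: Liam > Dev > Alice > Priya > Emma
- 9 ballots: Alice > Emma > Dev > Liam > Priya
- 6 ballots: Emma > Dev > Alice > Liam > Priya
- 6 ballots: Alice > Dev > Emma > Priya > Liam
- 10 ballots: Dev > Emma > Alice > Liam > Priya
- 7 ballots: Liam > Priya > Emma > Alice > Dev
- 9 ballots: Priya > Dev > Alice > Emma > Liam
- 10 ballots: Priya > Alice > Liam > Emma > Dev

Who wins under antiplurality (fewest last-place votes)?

Last-place votes: Alice 0, Liam 15, Dev 17, Emma 10, Priya 25.

Alice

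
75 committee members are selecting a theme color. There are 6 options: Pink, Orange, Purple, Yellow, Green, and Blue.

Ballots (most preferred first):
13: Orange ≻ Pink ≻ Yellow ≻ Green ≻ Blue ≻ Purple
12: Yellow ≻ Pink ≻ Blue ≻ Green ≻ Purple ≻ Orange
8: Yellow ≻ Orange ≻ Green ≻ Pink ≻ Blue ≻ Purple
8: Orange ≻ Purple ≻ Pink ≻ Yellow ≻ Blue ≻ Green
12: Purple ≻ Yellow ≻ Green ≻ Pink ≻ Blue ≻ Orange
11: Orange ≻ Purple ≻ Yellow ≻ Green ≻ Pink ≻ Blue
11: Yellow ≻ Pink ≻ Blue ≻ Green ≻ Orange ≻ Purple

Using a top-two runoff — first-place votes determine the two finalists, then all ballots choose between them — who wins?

Yellow

Round 1 first-place votes: Pink 0, Orange 32, Purple 12, Yellow 31, Green 0, Blue 0. Orange and Yellow advance.
Runoff: Orange is ranked above Yellow on 32 ballots, Yellow above Orange on 43.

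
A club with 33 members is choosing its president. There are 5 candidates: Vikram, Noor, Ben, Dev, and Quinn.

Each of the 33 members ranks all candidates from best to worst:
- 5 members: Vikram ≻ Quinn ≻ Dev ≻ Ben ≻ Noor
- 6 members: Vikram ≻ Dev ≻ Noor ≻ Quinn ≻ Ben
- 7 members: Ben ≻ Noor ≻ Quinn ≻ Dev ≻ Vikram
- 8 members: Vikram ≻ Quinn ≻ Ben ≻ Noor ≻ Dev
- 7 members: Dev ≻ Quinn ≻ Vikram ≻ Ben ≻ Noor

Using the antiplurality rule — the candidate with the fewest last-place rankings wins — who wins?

Quinn

Last-place votes: Vikram 7, Noor 12, Ben 6, Dev 8, Quinn 0.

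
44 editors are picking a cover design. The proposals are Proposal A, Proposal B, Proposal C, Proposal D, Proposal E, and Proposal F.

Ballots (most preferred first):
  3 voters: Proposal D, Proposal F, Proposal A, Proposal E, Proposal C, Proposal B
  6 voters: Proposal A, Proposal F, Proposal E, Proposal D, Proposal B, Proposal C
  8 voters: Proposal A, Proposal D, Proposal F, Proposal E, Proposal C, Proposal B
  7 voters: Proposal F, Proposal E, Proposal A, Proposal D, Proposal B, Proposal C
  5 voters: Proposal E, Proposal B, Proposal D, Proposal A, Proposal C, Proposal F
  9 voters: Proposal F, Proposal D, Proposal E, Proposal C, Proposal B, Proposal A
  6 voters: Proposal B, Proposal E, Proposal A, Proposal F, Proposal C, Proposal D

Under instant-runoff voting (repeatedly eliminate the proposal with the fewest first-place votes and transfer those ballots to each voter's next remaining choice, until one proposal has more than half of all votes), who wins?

Proposal A

Round 1: Proposal A 14, Proposal B 6, Proposal C 0, Proposal D 3, Proposal E 5, Proposal F 16. Proposal C eliminated.
Round 2: Proposal A 14, Proposal B 6, Proposal D 3, Proposal E 5, Proposal F 16. Proposal D eliminated.
Round 3: Proposal A 14, Proposal B 6, Proposal E 5, Proposal F 19. Proposal E eliminated.
Round 4: Proposal A 14, Proposal B 11, Proposal F 19. Proposal B eliminated.
Round 5: Proposal A 25, Proposal F 19. Proposal A has a majority (≥23).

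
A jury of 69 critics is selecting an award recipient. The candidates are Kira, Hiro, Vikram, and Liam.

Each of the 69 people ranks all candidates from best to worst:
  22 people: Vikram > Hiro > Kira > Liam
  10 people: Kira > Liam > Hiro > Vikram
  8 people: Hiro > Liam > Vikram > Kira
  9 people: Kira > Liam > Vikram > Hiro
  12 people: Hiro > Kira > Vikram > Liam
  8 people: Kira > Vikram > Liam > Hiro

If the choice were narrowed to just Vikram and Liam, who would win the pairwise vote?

Vikram is ranked above Liam on 42 ballots; Liam above Vikram on 27.

Vikram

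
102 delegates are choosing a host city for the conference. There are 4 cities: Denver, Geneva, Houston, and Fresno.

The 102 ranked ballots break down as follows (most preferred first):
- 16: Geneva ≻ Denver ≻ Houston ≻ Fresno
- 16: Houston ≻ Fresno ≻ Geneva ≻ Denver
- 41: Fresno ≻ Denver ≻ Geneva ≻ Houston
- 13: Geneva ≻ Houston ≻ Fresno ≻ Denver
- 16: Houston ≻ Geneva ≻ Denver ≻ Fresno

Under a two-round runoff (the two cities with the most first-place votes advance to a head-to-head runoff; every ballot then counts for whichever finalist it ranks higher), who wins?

Houston

Round 1 first-place votes: Denver 0, Geneva 29, Houston 32, Fresno 41. Fresno and Houston advance.
Runoff: Fresno is ranked above Houston on 41 ballots, Houston above Fresno on 61.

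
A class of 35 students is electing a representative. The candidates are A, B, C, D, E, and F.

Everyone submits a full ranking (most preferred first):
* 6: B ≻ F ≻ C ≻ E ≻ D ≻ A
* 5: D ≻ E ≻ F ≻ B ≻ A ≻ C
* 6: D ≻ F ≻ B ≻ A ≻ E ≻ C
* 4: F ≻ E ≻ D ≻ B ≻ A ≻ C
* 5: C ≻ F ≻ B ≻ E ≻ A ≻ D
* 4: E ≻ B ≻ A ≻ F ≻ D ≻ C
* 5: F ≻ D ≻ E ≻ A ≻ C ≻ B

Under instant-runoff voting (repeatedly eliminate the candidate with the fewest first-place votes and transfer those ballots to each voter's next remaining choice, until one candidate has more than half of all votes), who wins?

F

Round 1: A 0, B 6, C 5, D 11, E 4, F 9. A eliminated.
Round 2: B 6, C 5, D 11, E 4, F 9. E eliminated.
Round 3: B 10, C 5, D 11, F 9. C eliminated.
Round 4: B 10, D 11, F 14. B eliminated.
Round 5: D 11, F 24. F has a majority (≥18).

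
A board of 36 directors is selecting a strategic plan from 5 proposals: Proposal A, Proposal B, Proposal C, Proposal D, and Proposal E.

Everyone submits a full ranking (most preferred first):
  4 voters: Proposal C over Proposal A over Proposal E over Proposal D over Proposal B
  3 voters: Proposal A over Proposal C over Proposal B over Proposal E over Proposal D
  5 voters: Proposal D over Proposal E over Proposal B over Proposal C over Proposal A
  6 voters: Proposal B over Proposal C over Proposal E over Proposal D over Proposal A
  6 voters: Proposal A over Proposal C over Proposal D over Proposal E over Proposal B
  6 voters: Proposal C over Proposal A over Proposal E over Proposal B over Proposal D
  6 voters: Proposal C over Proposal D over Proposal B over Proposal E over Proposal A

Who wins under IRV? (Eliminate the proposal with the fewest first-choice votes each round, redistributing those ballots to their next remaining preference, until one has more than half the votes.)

Proposal C

Round 1: Proposal A 9, Proposal B 6, Proposal C 16, Proposal D 5, Proposal E 0. Proposal E eliminated.
Round 2: Proposal A 9, Proposal B 6, Proposal C 16, Proposal D 5. Proposal D eliminated.
Round 3: Proposal A 9, Proposal B 11, Proposal C 16. Proposal A eliminated.
Round 4: Proposal B 11, Proposal C 25. Proposal C has a majority (≥19).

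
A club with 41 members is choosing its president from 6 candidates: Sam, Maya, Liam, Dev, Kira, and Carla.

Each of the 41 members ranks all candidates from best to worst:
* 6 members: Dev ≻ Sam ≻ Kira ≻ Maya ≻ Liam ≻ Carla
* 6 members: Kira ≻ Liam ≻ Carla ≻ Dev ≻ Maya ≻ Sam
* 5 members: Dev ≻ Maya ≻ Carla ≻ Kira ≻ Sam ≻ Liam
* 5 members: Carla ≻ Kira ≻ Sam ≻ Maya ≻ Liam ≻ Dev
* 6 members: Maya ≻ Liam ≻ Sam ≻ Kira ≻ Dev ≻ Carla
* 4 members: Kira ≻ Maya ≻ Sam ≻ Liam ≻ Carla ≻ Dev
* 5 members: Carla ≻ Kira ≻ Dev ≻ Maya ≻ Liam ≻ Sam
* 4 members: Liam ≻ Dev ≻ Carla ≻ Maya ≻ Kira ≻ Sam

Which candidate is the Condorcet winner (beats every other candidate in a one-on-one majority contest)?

Kira vs Sam: 29–12
Kira vs Maya: 26–15
Kira vs Liam: 31–10
Kira vs Dev: 26–15
Kira vs Carla: 22–19
Kira beats every other candidate.

Kira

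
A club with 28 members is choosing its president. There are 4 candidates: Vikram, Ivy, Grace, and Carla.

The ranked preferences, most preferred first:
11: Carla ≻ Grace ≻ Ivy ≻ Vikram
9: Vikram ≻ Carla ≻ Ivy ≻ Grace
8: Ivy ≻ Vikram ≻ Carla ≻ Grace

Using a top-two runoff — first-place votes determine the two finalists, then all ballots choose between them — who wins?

Round 1 first-place votes: Vikram 9, Ivy 8, Grace 0, Carla 11. Carla and Vikram advance.
Runoff: Carla is ranked above Vikram on 11 ballots, Vikram above Carla on 17.

Vikram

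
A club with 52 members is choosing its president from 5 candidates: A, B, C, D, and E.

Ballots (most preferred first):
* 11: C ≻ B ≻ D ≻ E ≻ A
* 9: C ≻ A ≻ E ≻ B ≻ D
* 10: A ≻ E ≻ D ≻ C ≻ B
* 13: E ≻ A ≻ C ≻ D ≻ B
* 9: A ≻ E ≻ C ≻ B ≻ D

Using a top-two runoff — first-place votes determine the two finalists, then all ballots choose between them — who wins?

Round 1 first-place votes: A 19, B 0, C 20, D 0, E 13. C and A advance.
Runoff: C is ranked above A on 20 ballots, A above C on 32.

A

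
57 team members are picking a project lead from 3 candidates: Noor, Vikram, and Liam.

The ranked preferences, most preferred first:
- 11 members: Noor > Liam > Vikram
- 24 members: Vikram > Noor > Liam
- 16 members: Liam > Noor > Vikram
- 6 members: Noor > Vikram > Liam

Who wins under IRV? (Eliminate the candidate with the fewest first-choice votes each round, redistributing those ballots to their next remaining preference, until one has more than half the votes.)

Round 1: Noor 17, Vikram 24, Liam 16. Liam eliminated.
Round 2: Noor 33, Vikram 24. Noor has a majority (≥29).

Noor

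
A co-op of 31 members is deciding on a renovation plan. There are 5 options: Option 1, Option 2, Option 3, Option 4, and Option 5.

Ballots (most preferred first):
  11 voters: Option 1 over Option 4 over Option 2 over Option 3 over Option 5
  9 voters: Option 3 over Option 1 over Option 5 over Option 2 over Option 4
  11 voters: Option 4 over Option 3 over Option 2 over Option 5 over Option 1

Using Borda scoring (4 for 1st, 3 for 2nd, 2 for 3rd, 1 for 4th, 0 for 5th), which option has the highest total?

Option 3

Option 1: 11×4 + 9×3 + 11×0 = 71
Option 2: 11×2 + 9×1 + 11×2 = 53
Option 3: 11×1 + 9×4 + 11×3 = 80
Option 4: 11×3 + 9×0 + 11×4 = 77
Option 5: 11×0 + 9×2 + 11×1 = 29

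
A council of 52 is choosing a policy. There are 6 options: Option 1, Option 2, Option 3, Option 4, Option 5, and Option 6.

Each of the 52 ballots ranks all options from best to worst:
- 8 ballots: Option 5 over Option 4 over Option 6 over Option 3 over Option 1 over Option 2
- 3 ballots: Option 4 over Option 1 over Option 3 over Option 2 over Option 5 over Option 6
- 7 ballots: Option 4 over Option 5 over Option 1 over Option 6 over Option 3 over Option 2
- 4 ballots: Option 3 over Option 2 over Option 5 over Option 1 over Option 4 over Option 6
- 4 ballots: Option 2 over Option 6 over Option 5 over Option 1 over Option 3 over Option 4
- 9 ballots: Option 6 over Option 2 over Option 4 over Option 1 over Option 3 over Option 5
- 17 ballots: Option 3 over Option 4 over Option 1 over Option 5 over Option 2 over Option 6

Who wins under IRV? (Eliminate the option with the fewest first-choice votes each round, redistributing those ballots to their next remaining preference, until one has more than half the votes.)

Round 1: Option 1 0, Option 2 4, Option 3 21, Option 4 10, Option 5 8, Option 6 9. Option 1 eliminated.
Round 2: Option 2 4, Option 3 21, Option 4 10, Option 5 8, Option 6 9. Option 2 eliminated.
Round 3: Option 3 21, Option 4 10, Option 5 8, Option 6 13. Option 5 eliminated.
Round 4: Option 3 21, Option 4 18, Option 6 13. Option 6 eliminated.
Round 5: Option 3 25, Option 4 27. Option 4 has a majority (≥27).

Option 4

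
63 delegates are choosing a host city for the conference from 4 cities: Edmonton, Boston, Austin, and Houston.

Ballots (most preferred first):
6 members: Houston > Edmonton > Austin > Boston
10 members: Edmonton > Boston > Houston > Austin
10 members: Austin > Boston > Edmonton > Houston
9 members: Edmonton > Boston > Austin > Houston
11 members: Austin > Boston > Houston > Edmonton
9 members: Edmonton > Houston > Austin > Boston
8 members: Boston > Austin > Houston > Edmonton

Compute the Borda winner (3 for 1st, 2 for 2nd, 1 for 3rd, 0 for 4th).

Edmonton: 6×2 + 10×3 + 10×1 + 9×3 + 11×0 + 9×3 + 8×0 = 106
Boston: 6×0 + 10×2 + 10×2 + 9×2 + 11×2 + 9×0 + 8×3 = 104
Austin: 6×1 + 10×0 + 10×3 + 9×1 + 11×3 + 9×1 + 8×2 = 103
Houston: 6×3 + 10×1 + 10×0 + 9×0 + 11×1 + 9×2 + 8×1 = 65

Edmonton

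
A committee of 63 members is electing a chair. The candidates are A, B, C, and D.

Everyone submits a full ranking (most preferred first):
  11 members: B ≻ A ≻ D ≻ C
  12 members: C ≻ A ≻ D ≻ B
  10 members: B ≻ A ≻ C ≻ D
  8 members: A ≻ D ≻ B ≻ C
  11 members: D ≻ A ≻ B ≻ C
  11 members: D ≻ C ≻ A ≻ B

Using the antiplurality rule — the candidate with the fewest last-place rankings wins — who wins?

Last-place votes: A 0, B 23, C 30, D 10.

A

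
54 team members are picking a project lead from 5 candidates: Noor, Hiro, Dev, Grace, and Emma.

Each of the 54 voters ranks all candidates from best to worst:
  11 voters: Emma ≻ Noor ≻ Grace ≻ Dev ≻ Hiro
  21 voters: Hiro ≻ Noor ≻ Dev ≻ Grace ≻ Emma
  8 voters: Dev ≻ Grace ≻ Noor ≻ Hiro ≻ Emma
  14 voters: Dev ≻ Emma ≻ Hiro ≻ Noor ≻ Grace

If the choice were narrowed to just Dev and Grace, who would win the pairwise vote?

Dev is ranked above Grace on 43 ballots; Grace above Dev on 11.

Dev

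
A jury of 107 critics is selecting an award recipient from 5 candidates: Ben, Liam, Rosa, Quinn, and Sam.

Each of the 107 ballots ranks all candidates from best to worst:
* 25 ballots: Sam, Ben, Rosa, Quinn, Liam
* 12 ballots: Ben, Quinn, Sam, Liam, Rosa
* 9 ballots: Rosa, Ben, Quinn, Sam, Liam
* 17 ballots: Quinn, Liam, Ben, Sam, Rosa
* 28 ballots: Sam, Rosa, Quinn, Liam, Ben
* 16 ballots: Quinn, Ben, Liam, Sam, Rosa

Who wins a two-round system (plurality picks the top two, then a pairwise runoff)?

Round 1 first-place votes: Ben 12, Liam 0, Rosa 9, Quinn 33, Sam 53. Sam and Quinn advance.
Runoff: Sam is ranked above Quinn on 53 ballots, Quinn above Sam on 54.

Quinn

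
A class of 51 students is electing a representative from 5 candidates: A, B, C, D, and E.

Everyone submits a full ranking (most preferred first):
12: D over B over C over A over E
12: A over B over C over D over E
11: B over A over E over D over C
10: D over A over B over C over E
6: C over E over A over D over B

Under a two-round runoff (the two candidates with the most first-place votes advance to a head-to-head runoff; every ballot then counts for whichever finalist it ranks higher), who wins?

A

Round 1 first-place votes: A 12, B 11, C 6, D 22, E 0. D and A advance.
Runoff: D is ranked above A on 22 ballots, A above D on 29.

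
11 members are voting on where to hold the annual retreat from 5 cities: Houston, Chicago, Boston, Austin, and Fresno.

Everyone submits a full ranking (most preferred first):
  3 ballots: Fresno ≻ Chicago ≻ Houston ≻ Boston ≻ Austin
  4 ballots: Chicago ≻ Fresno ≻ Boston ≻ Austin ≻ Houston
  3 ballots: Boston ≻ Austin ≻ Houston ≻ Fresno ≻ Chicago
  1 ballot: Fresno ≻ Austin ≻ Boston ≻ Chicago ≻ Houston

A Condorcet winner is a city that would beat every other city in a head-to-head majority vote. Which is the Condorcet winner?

Fresno

Fresno vs Houston: 8–3
Fresno vs Chicago: 7–4
Fresno vs Boston: 8–3
Fresno vs Austin: 8–3
Fresno beats every other city.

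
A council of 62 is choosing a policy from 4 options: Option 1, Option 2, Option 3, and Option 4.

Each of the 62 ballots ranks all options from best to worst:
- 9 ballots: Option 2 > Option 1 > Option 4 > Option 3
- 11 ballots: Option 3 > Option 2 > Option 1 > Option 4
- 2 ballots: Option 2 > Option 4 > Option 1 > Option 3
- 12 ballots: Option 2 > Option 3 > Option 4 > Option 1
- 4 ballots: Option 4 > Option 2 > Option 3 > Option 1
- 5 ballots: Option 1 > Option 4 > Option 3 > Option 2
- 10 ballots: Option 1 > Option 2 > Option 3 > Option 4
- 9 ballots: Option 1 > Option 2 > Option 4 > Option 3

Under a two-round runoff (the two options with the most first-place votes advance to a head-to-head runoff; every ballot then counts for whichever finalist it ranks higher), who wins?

Round 1 first-place votes: Option 1 24, Option 2 23, Option 3 11, Option 4 4. Option 1 and Option 2 advance.
Runoff: Option 1 is ranked above Option 2 on 24 ballots, Option 2 above Option 1 on 38.

Option 2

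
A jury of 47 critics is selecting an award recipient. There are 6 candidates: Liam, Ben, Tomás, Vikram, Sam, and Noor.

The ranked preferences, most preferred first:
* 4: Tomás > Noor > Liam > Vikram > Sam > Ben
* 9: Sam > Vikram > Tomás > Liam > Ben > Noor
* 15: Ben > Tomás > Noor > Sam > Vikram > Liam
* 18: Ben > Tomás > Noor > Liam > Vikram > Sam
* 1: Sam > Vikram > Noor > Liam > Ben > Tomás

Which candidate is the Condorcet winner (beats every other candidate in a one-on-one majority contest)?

Ben vs Liam: 33–14
Ben vs Tomás: 34–13
Ben vs Vikram: 33–14
Ben vs Sam: 33–14
Ben vs Noor: 42–5
Ben beats every other candidate.

Ben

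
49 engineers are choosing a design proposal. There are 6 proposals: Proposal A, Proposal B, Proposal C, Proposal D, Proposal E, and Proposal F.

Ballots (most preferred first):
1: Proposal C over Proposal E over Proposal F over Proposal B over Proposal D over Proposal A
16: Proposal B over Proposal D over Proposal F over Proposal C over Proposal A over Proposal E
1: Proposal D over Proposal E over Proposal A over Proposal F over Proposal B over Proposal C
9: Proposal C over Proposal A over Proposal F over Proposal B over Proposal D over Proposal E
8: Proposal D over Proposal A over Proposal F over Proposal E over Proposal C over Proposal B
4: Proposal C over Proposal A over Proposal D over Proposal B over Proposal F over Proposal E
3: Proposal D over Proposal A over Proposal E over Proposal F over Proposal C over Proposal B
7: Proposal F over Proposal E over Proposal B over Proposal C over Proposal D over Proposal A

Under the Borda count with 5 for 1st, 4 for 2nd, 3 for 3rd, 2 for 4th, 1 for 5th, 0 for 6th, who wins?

Proposal A: 1×0 + 16×1 + 1×3 + 9×4 + 8×4 + 4×4 + 3×4 + 7×0 = 115
Proposal B: 1×2 + 16×5 + 1×1 + 9×2 + 8×0 + 4×2 + 3×0 + 7×3 = 130
Proposal C: 1×5 + 16×2 + 1×0 + 9×5 + 8×1 + 4×5 + 3×1 + 7×2 = 127
Proposal D: 1×1 + 16×4 + 1×5 + 9×1 + 8×5 + 4×3 + 3×5 + 7×1 = 153
Proposal E: 1×4 + 16×0 + 1×4 + 9×0 + 8×2 + 4×0 + 3×3 + 7×4 = 61
Proposal F: 1×3 + 16×3 + 1×2 + 9×3 + 8×3 + 4×1 + 3×2 + 7×5 = 149

Proposal D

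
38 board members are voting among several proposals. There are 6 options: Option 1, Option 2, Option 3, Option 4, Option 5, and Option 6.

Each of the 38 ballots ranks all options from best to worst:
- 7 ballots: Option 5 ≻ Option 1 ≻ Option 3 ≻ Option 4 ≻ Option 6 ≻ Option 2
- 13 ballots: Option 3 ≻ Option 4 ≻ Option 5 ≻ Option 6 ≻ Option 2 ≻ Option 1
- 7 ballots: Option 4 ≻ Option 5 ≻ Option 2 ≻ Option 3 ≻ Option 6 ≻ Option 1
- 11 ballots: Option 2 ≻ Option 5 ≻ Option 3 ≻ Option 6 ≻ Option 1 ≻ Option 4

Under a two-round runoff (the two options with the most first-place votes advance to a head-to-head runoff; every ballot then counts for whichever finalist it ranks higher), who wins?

Round 1 first-place votes: Option 1 0, Option 2 11, Option 3 13, Option 4 7, Option 5 7, Option 6 0. Option 3 and Option 2 advance.
Runoff: Option 3 is ranked above Option 2 on 20 ballots, Option 2 above Option 3 on 18.

Option 3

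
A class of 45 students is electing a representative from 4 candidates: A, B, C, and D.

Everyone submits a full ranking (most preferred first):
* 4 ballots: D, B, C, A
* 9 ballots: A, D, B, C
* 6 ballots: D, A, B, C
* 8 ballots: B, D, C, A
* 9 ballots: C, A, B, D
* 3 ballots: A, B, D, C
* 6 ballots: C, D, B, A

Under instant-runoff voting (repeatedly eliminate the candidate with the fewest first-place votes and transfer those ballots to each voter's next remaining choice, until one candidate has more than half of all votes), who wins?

Round 1: A 12, B 8, C 15, D 10. B eliminated.
Round 2: A 12, C 15, D 18. A eliminated.
Round 3: C 15, D 30. D has a majority (≥23).

D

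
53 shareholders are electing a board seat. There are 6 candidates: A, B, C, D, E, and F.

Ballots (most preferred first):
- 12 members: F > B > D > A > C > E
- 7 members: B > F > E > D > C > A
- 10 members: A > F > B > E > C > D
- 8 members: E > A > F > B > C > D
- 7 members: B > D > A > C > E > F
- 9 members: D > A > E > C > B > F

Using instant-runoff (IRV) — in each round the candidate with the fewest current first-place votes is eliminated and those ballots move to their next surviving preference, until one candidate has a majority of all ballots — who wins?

A

Round 1: A 10, B 14, C 0, D 9, E 8, F 12. C eliminated.
Round 2: A 10, B 14, D 9, E 8, F 12. E eliminated.
Round 3: A 18, B 14, D 9, F 12. D eliminated.
Round 4: A 27, B 14, F 12. A has a majority (≥27).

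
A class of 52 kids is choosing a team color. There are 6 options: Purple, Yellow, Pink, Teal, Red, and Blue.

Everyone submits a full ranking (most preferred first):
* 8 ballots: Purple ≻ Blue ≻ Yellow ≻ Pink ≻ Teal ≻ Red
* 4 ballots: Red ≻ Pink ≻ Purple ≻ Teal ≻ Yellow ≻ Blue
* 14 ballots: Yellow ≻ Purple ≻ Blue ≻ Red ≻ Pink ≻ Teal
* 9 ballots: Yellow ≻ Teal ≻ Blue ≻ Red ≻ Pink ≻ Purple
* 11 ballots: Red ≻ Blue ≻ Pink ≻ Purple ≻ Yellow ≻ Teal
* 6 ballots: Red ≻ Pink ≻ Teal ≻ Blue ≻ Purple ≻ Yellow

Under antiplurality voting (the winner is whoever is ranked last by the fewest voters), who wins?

Last-place votes: Purple 9, Yellow 6, Pink 0, Teal 25, Red 8, Blue 4.

Pink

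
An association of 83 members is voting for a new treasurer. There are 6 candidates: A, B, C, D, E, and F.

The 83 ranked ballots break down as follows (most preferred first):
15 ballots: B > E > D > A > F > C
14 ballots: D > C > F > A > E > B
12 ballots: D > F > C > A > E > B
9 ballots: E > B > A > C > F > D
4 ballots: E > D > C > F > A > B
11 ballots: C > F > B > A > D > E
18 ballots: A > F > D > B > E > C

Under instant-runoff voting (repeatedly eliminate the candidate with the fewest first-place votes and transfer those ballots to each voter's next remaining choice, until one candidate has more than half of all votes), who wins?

D

Round 1: A 18, B 15, C 11, D 26, E 13, F 0. F eliminated.
Round 2: A 18, B 15, C 11, D 26, E 13. C eliminated.
Round 3: A 18, B 26, D 26, E 13. E eliminated.
Round 4: A 18, B 35, D 30. A eliminated.
Round 5: B 35, D 48. D has a majority (≥42).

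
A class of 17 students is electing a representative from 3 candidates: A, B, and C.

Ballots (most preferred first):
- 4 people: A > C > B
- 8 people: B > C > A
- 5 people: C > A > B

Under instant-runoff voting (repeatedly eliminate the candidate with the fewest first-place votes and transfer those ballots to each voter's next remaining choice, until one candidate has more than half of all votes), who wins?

Round 1: A 4, B 8, C 5. A eliminated.
Round 2: B 8, C 9. C has a majority (≥9).

C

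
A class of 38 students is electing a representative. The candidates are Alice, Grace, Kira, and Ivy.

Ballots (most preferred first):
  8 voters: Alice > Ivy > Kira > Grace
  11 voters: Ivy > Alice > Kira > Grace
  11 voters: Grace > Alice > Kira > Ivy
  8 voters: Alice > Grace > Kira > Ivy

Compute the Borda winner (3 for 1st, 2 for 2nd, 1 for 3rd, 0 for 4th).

Alice: 8×3 + 11×2 + 11×2 + 8×3 = 92
Grace: 8×0 + 11×0 + 11×3 + 8×2 = 49
Kira: 8×1 + 11×1 + 11×1 + 8×1 = 38
Ivy: 8×2 + 11×3 + 11×0 + 8×0 = 49

Alice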